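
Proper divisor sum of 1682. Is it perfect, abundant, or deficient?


Proper divisors: 1, 2, 29, 58, 841
Sum = 1 + 2 + 29 + 58 + 841 = 931
931 < 1682 → deficient

s(1682) = 931 (deficient)


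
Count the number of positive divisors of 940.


940 = 2^2 × 5^1 × 47^1
d(940) = (2+1) × (1+1) × (1+1) = 12

12 divisors


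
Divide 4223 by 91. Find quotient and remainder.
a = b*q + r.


4223 = 91 * 46 + 37
Check: 4186 + 37 = 4223

q = 46, r = 37


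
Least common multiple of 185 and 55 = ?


GCD(185, 55) = 5
LCM = 185*55/5 = 10175/5 = 2035

LCM = 2035


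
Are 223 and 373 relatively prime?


Euclidean algorithm:
373 = 1 * 223 + 150
223 = 1 * 150 + 73
150 = 2 * 73 + 4
73 = 18 * 4 + 1
4 = 4 * 1 + 0
GCD(223, 373) = 1

Yes, coprime (GCD = 1)


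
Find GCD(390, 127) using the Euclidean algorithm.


390 = 3 * 127 + 9
127 = 14 * 9 + 1
9 = 9 * 1 + 0
GCD = 1


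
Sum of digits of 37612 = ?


3 + 7 + 6 + 1 + 2 = 19


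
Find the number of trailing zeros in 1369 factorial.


floor(1369/5) = 273
floor(1369/25) = 54
floor(1369/125) = 10
floor(1369/625) = 2
Total = 339

339 trailing zeros


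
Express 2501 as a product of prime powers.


2501 / 41 = 61
61 / 61 = 1
2501 = 41 × 61


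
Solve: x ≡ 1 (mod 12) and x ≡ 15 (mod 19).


M = 12*19 = 228
M1 = M/12 = 19, M2 = M/19 = 12
M1^(-1) mod 12 = 7, M2^(-1) mod 19 = 8
x = 1*19*7 + 15*12*8 = 1573
1573 mod 228 = 205
Check: 205 mod 12 = 1 ✓, 205 mod 19 = 15 ✓

x ≡ 205 (mod 228)


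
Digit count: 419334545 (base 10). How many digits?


419334545 has 9 digits in base 10
floor(log10(419334545)) + 1 = floor(8.6226) + 1 = 9

9 digits (base 10)


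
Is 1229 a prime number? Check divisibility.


Check divisors up to sqrt(1229) = 35.0571
No divisors found.
1229 is prime.

Yes, 1229 is prime


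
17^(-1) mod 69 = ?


Use the extended Euclidean algorithm on (69, 17); each row r = 69*s + 17*t:
r=69, s=1, t=0
r=17, s=0, t=1
q=4: r=1, s=1, t=-4   [69*(1) + 17*(-4) = 1]
q=17: r=0, s=-17, t=69   [69*(-17) + 17*(69) = 0]
GCD = 1 with t = -4, so 17*(-4) ≡ 1 (mod 69)
Inverse = -4 mod 69 = 65
Check: 17 * 65 = 1105 ≡ 1 (mod 69)

17^(-1) ≡ 65 (mod 69)


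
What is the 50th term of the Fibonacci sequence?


Sequence: 1, 1, 2, 3, 5, 8, 13, 21, 34, 55, 89, 144, 233, 377, 610, 987, 1597, 2584, 4181, 6765, 10946, 17711, 28657, 46368, 75025, 121393, 196418, 317811, 514229, 832040, 1346269, 2178309, 3524578, 5702887, 9227465, 14930352, 24157817, 39088169, 63245986, 102334155, 165580141, 267914296, 433494437, 701408733, 1134903170, 1836311903, 2971215073, 4807526976, 7778742049, 12586269025
F(50) = 12586269025


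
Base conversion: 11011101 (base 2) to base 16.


11011101 (base 2) = 221 (decimal)
221 (decimal) = DD (base 16)


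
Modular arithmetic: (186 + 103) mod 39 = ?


186 + 103 = 289
289 mod 39 = 16


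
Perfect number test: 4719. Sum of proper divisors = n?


Proper divisors of 4719: 1, 3, 11, 13, 33, 39, 121, 143, 363, 429, 1573
Sum = 1 + 3 + 11 + 13 + 33 + 39 + 121 + 143 + 363 + 429 + 1573 = 2729

No, 4719 is not perfect (2729 ≠ 4719)


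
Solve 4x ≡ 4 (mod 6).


GCD(4, 6) = 2 divides 4
Divide: 2x ≡ 2 (mod 3)
x ≡ 1 (mod 3)


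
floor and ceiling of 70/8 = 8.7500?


70/8 = 8.7500
floor = 8
ceil = 9

floor = 8, ceil = 9


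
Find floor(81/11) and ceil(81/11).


81/11 = 7.3636
floor = 7
ceil = 8

floor = 7, ceil = 8


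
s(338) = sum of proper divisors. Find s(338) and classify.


Proper divisors: 1, 2, 13, 26, 169
Sum = 1 + 2 + 13 + 26 + 169 = 211
211 < 338 → deficient

s(338) = 211 (deficient)


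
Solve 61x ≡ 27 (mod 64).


GCD(61, 64) = 1, unique solution
a^(-1) mod 64 = 21
x = 21 * 27 mod 64 = 55

x ≡ 55 (mod 64)


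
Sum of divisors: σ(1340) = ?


Divisors of 1340: 1, 2, 4, 5, 10, 20, 67, 134, 268, 335, 670, 1340
Sum = 1 + 2 + 4 + 5 + 10 + 20 + 67 + 134 + 268 + 335 + 670 + 1340 = 2856

σ(1340) = 2856


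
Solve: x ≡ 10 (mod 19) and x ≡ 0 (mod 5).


M = 19*5 = 95
M1 = M/19 = 5, M2 = M/5 = 19
M1^(-1) mod 19 = 4, M2^(-1) mod 5 = 4
x = 10*5*4 + 0*19*4 = 200
200 mod 95 = 10
Check: 10 mod 19 = 10 ✓, 10 mod 5 = 0 ✓

x ≡ 10 (mod 95)


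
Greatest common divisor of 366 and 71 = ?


366 = 5 * 71 + 11
71 = 6 * 11 + 5
11 = 2 * 5 + 1
5 = 5 * 1 + 0
GCD = 1


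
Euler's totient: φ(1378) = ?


1378 = 2 × 13 × 53
Prime factors: 2, 13, 53
φ(1378) = 1378 × (1-1/2) × (1-1/13) × (1-1/53)
= 1378 × 1/2 × 12/13 × 52/53 = 624

φ(1378) = 624


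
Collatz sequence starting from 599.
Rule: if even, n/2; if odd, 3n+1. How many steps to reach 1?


599 → 1798 → 899 → 2698 → 1349 → 4048 → 2024 → 1012 → 506 → 253 → 760 → 380 → 190 → 95 → 286 → 143 → 430 → 215 → 646 → 323 → 970 → 485 → 1456 → 728 → 364 → 182 → 91 → 274 → 137 → 412 → 206 → 103 → 310 → 155 → 466 → 233 → 700 → 350 → 175 → 526 → 263 → 790 → 395 → 1186 → 593 → 1780 → 890 → 445 → 1336 → 668 → 334 → 167 → 502 → 251 → 754 → 377 → 1132 → 566 → 283 → 850 → 425 → 1276 → 638 → 319 → 958 → 479 → 1438 → 719 → 2158 → 1079 → 3238 → 1619 → 4858 → 2429 → 7288 → 3644 → 1822 → 911 → 2734 → 1367 → 4102 → 2051 → 6154 → 3077 → 9232 → 4616 → 2308 → 1154 → 577 → 1732 → 866 → 433 → 1300 → 650 → 325 → 976 → 488 → 244 → 122 → 61 → 184 → 92 → 46 → 23 → 70 → 35 → 106 → 53 → 160 → 80 → 40 → 20 → 10 → 5 → 16 → 8 → 4 → 2 → 1
Total steps = 118

118 steps


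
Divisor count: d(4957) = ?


4957 = 4957^1
d(4957) = (1+1) = 2

2 divisors


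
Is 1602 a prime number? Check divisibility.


1602 / 2 = 801 (exact division)
1602 is NOT prime.

No, 1602 is not prime


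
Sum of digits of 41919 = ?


4 + 1 + 9 + 1 + 9 = 24


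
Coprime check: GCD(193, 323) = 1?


Euclidean algorithm:
323 = 1 * 193 + 130
193 = 1 * 130 + 63
130 = 2 * 63 + 4
63 = 15 * 4 + 3
4 = 1 * 3 + 1
3 = 3 * 1 + 0
GCD(193, 323) = 1

Yes, coprime (GCD = 1)


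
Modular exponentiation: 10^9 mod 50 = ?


10^1 mod 50 = 10
10^2 mod 50 = 0
10^3 mod 50 = 0
10^4 mod 50 = 0
10^5 mod 50 = 0
10^6 mod 50 = 0
10^7 mod 50 = 0
10^8 mod 50 = 0
10^9 mod 50 = 0


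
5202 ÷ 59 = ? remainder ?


5202 = 59 * 88 + 10
Check: 5192 + 10 = 5202

q = 88, r = 10


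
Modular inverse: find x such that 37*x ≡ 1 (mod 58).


Use the extended Euclidean algorithm on (58, 37); each row r = 58*s + 37*t:
r=58, s=1, t=0
r=37, s=0, t=1
q=1: r=21, s=1, t=-1   [58*(1) + 37*(-1) = 21]
q=1: r=16, s=-1, t=2   [58*(-1) + 37*(2) = 16]
q=1: r=5, s=2, t=-3   [58*(2) + 37*(-3) = 5]
q=3: r=1, s=-7, t=11   [58*(-7) + 37*(11) = 1]
q=5: r=0, s=37, t=-58   [58*(37) + 37*(-58) = 0]
GCD = 1 with t = 11, so 37*(11) ≡ 1 (mod 58)
Inverse = 11 mod 58 = 11
Check: 37 * 11 = 407 ≡ 1 (mod 58)

37^(-1) ≡ 11 (mod 58)


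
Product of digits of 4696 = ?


4 × 6 × 9 × 6 = 1296


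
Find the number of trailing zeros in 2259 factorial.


floor(2259/5) = 451
floor(2259/25) = 90
floor(2259/125) = 18
floor(2259/625) = 3
Total = 562

562 trailing zeros


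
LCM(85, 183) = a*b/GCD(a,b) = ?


GCD(85, 183) = 1
LCM = 85*183/1 = 15555/1 = 15555

LCM = 15555


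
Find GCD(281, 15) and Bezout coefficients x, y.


Tabular extended Euclidean (each row: r = 281*s + 15*t):
r=281, s=1, t=0
r=15, s=0, t=1
q=18: r=11, s=1, t=-18   [281*(1) + 15*(-18) = 11]
q=1: r=4, s=-1, t=19   [281*(-1) + 15*(19) = 4]
q=2: r=3, s=3, t=-56   [281*(3) + 15*(-56) = 3]
q=1: r=1, s=-4, t=75   [281*(-4) + 15*(75) = 1]
q=3: r=0, s=15, t=-281   [281*(15) + 15*(-281) = 0]
GCD = 1; from the row with r=1: x=-4, y=75
Check: 281*(-4) + 15*(75) = -1124 + 1125 = 1

GCD = 1, x = -4, y = 75


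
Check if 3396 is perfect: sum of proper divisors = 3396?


Proper divisors of 3396: 1, 2, 3, 4, 6, 12, 283, 566, 849, 1132, 1698
Sum = 1 + 2 + 3 + 4 + 6 + 12 + 283 + 566 + 849 + 1132 + 1698 = 4556

No, 3396 is not perfect (4556 ≠ 3396)


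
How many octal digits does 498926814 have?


498926814 in base 8 = 3557202336
Number of digits = 10

10 digits (base 8)


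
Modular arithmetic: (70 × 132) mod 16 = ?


70 × 132 = 9240
9240 mod 16 = 8


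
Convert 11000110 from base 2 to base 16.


11000110 (base 2) = 198 (decimal)
198 (decimal) = C6 (base 16)


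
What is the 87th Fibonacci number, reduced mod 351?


F(k) mod 351 for k=1..87:
1, 1, 2, 3, 5, 8, 13, 21, 34, 55, 89, 144, 233, 26, 259, 285, 193, 127, 320, 96, 65, 161, 226, 36, 262, 298, 209, 156, 14, 170, 184, 3, 187, 190, 26, 216, 242, 107, 349, 105, 103, 208, 311, 168, 128, 296, 73, 18, 91, 109, 200, 309, 158, 116, 274, 39, 313, 1, 314, 315, 278, 242, 169, 60, 229, 289, 167, 105, 272, 26, 298, 324, 271, 244, 164, 57, 221, 278, 148, 75, 223, 298, 170, 117, 287, 53, 340
F(87) mod 351 = 340


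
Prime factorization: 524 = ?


524 / 2 = 262
262 / 2 = 131
131 / 131 = 1
524 = 2^2 × 131


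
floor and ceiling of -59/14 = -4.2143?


-59/14 = -4.2143
floor = -5
ceil = -4

floor = -5, ceil = -4


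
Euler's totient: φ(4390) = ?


4390 = 2 × 5 × 439
Prime factors: 2, 5, 439
φ(4390) = 4390 × (1-1/2) × (1-1/5) × (1-1/439)
= 4390 × 1/2 × 4/5 × 438/439 = 1752

φ(4390) = 1752


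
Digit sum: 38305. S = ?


3 + 8 + 3 + 0 + 5 = 19


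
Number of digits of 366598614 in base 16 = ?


366598614 in base 16 = 15D9D9D6
Number of digits = 8

8 digits (base 16)


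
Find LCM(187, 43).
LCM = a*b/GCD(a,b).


GCD(187, 43) = 1
LCM = 187*43/1 = 8041/1 = 8041

LCM = 8041


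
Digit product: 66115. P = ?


6 × 6 × 1 × 1 × 5 = 180


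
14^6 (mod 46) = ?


14^1 mod 46 = 14
14^2 mod 46 = 12
14^3 mod 46 = 30
14^4 mod 46 = 6
14^5 mod 46 = 38
14^6 mod 46 = 26


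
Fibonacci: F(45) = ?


Sequence: 1, 1, 2, 3, 5, 8, 13, 21, 34, 55, 89, 144, 233, 377, 610, 987, 1597, 2584, 4181, 6765, 10946, 17711, 28657, 46368, 75025, 121393, 196418, 317811, 514229, 832040, 1346269, 2178309, 3524578, 5702887, 9227465, 14930352, 24157817, 39088169, 63245986, 102334155, 165580141, 267914296, 433494437, 701408733, 1134903170
F(45) = 1134903170


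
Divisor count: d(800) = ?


800 = 2^5 × 5^2
d(800) = (5+1) × (2+1) = 18

18 divisors


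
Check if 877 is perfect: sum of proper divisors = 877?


Proper divisors of 877: 1
Sum = 1 = 1

No, 877 is not perfect (1 ≠ 877)


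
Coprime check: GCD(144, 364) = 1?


Euclidean algorithm:
364 = 2 * 144 + 76
144 = 1 * 76 + 68
76 = 1 * 68 + 8
68 = 8 * 8 + 4
8 = 2 * 4 + 0
GCD(144, 364) = 4

No, not coprime (GCD = 4)


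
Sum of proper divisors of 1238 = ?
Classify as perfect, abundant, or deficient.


Proper divisors: 1, 2, 619
Sum = 1 + 2 + 619 = 622
622 < 1238 → deficient

s(1238) = 622 (deficient)


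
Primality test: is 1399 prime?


Check divisors up to sqrt(1399) = 37.4032
No divisors found.
1399 is prime.

Yes, 1399 is prime


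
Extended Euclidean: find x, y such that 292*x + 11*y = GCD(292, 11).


Tabular extended Euclidean (each row: r = 292*s + 11*t):
r=292, s=1, t=0
r=11, s=0, t=1
q=26: r=6, s=1, t=-26   [292*(1) + 11*(-26) = 6]
q=1: r=5, s=-1, t=27   [292*(-1) + 11*(27) = 5]
q=1: r=1, s=2, t=-53   [292*(2) + 11*(-53) = 1]
q=5: r=0, s=-11, t=292   [292*(-11) + 11*(292) = 0]
GCD = 1; from the row with r=1: x=2, y=-53
Check: 292*(2) + 11*(-53) = 584 - 583 = 1

GCD = 1, x = 2, y = -53


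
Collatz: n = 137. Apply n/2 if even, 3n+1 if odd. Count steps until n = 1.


137 → 412 → 206 → 103 → 310 → 155 → 466 → 233 → 700 → 350 → 175 → 526 → 263 → 790 → 395 → 1186 → 593 → 1780 → 890 → 445 → 1336 → 668 → 334 → 167 → 502 → 251 → 754 → 377 → 1132 → 566 → 283 → 850 → 425 → 1276 → 638 → 319 → 958 → 479 → 1438 → 719 → 2158 → 1079 → 3238 → 1619 → 4858 → 2429 → 7288 → 3644 → 1822 → 911 → 2734 → 1367 → 4102 → 2051 → 6154 → 3077 → 9232 → 4616 → 2308 → 1154 → 577 → 1732 → 866 → 433 → 1300 → 650 → 325 → 976 → 488 → 244 → 122 → 61 → 184 → 92 → 46 → 23 → 70 → 35 → 106 → 53 → 160 → 80 → 40 → 20 → 10 → 5 → 16 → 8 → 4 → 2 → 1
Total steps = 90

90 steps


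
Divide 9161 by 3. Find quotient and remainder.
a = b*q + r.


9161 = 3 * 3053 + 2
Check: 9159 + 2 = 9161

q = 3053, r = 2


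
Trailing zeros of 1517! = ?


floor(1517/5) = 303
floor(1517/25) = 60
floor(1517/125) = 12
floor(1517/625) = 2
Total = 377

377 trailing zeros


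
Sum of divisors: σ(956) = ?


Divisors of 956: 1, 2, 4, 239, 478, 956
Sum = 1 + 2 + 4 + 239 + 478 + 956 = 1680

σ(956) = 1680


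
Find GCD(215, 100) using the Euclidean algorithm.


215 = 2 * 100 + 15
100 = 6 * 15 + 10
15 = 1 * 10 + 5
10 = 2 * 5 + 0
GCD = 5


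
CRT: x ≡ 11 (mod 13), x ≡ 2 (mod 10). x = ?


M = 13*10 = 130
M1 = M/13 = 10, M2 = M/10 = 13
M1^(-1) mod 13 = 4, M2^(-1) mod 10 = 7
x = 11*10*4 + 2*13*7 = 622
622 mod 130 = 102
Check: 102 mod 13 = 11 ✓, 102 mod 10 = 2 ✓

x ≡ 102 (mod 130)


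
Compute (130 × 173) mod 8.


130 × 173 = 22490
22490 mod 8 = 2


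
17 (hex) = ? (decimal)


17 (base 16) = 23 (decimal)
23 (decimal) = 23 (base 10)


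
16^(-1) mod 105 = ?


Use the extended Euclidean algorithm on (105, 16); each row r = 105*s + 16*t:
r=105, s=1, t=0
r=16, s=0, t=1
q=6: r=9, s=1, t=-6   [105*(1) + 16*(-6) = 9]
q=1: r=7, s=-1, t=7   [105*(-1) + 16*(7) = 7]
q=1: r=2, s=2, t=-13   [105*(2) + 16*(-13) = 2]
q=3: r=1, s=-7, t=46   [105*(-7) + 16*(46) = 1]
q=2: r=0, s=16, t=-105   [105*(16) + 16*(-105) = 0]
GCD = 1 with t = 46, so 16*(46) ≡ 1 (mod 105)
Inverse = 46 mod 105 = 46
Check: 16 * 46 = 736 ≡ 1 (mod 105)

16^(-1) ≡ 46 (mod 105)


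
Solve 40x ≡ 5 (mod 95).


GCD(40, 95) = 5 divides 5
Divide: 8x ≡ 1 (mod 19)
x ≡ 12 (mod 19)


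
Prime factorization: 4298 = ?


4298 / 2 = 2149
2149 / 7 = 307
307 / 307 = 1
4298 = 2 × 7 × 307


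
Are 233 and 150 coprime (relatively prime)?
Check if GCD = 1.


Euclidean algorithm:
233 = 1 * 150 + 83
150 = 1 * 83 + 67
83 = 1 * 67 + 16
67 = 4 * 16 + 3
16 = 5 * 3 + 1
3 = 3 * 1 + 0
GCD(233, 150) = 1

Yes, coprime (GCD = 1)


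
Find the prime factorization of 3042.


3042 / 2 = 1521
1521 / 3 = 507
507 / 3 = 169
169 / 13 = 13
13 / 13 = 1
3042 = 2 × 3^2 × 13^2


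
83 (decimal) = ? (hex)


83 (base 10) = 83 (decimal)
83 (decimal) = 53 (base 16)


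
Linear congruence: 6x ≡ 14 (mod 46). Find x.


GCD(6, 46) = 2 divides 14
Divide: 3x ≡ 7 (mod 23)
x ≡ 10 (mod 23)


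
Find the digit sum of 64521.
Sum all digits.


6 + 4 + 5 + 2 + 1 = 18


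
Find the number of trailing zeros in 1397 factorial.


floor(1397/5) = 279
floor(1397/25) = 55
floor(1397/125) = 11
floor(1397/625) = 2
Total = 347

347 trailing zeros


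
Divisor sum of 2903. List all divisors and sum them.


Divisors of 2903: 1, 2903
Sum = 1 + 2903 = 2904

σ(2903) = 2904


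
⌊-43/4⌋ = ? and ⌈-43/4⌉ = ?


-43/4 = -10.7500
floor = -11
ceil = -10

floor = -11, ceil = -10


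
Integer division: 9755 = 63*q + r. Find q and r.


9755 = 63 * 154 + 53
Check: 9702 + 53 = 9755

q = 154, r = 53


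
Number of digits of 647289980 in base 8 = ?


647289980 in base 8 = 4645156174
Number of digits = 10

10 digits (base 8)


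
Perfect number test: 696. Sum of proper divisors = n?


Proper divisors of 696: 1, 2, 3, 4, 6, 8, 12, 24, 29, 58, 87, 116, 174, 232, 348
Sum = 1 + 2 + 3 + 4 + 6 + 8 + 12 + 24 + 29 + 58 + 87 + 116 + 174 + 232 + 348 = 1104

No, 696 is not perfect (1104 ≠ 696)


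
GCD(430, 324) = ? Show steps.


430 = 1 * 324 + 106
324 = 3 * 106 + 6
106 = 17 * 6 + 4
6 = 1 * 4 + 2
4 = 2 * 2 + 0
GCD = 2


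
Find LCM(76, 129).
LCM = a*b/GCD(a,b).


GCD(76, 129) = 1
LCM = 76*129/1 = 9804/1 = 9804

LCM = 9804


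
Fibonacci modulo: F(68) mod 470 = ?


F(k) mod 470 for k=1..68:
1, 1, 2, 3, 5, 8, 13, 21, 34, 55, 89, 144, 233, 377, 140, 47, 187, 234, 421, 185, 136, 321, 457, 308, 295, 133, 428, 91, 49, 140, 189, 329, 48, 377, 425, 332, 287, 149, 436, 115, 81, 196, 277, 3, 280, 283, 93, 376, 469, 375, 374, 279, 183, 462, 175, 167, 342, 39, 381, 420, 331, 281, 142, 423, 95, 48, 143, 191
F(68) mod 470 = 191


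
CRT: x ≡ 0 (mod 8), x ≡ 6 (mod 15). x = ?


M = 8*15 = 120
M1 = M/8 = 15, M2 = M/15 = 8
M1^(-1) mod 8 = 7, M2^(-1) mod 15 = 2
x = 0*15*7 + 6*8*2 = 96
96 mod 120 = 96
Check: 96 mod 8 = 0 ✓, 96 mod 15 = 6 ✓

x ≡ 96 (mod 120)


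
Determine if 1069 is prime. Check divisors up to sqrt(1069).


Check divisors up to sqrt(1069) = 32.6956
No divisors found.
1069 is prime.

Yes, 1069 is prime


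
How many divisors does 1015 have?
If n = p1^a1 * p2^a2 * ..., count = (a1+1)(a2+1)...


1015 = 5^1 × 7^1 × 29^1
d(1015) = (1+1) × (1+1) × (1+1) = 8

8 divisors


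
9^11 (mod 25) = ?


9^1 mod 25 = 9
9^2 mod 25 = 6
9^3 mod 25 = 4
9^4 mod 25 = 11
9^5 mod 25 = 24
9^6 mod 25 = 16
9^7 mod 25 = 19
9^8 mod 25 = 21
9^9 mod 25 = 14
9^10 mod 25 = 1
9^11 mod 25 = 9


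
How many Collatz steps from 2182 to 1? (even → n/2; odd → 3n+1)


2182 → 1091 → 3274 → 1637 → 4912 → 2456 → 1228 → 614 → 307 → 922 → 461 → 1384 → 692 → 346 → 173 → 520 → 260 → 130 → 65 → 196 → 98 → 49 → 148 → 74 → 37 → 112 → 56 → 28 → 14 → 7 → 22 → 11 → 34 → 17 → 52 → 26 → 13 → 40 → 20 → 10 → 5 → 16 → 8 → 4 → 2 → 1
Total steps = 45

45 steps


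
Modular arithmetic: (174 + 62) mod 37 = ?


174 + 62 = 236
236 mod 37 = 14


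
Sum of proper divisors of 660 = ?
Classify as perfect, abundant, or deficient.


Proper divisors: 1, 2, 3, 4, 5, 6, 10, 11, 12, 15, 20, 22, 30, 33, 44, 55, 60, 66, 110, 132, 165, 220, 330
Sum = 1 + 2 + 3 + 4 + 5 + 6 + 10 + 11 + 12 + 15 + 20 + 22 + 30 + 33 + 44 + 55 + 60 + 66 + 110 + 132 + 165 + 220 + 330 = 1356
1356 > 660 → abundant

s(660) = 1356 (abundant)


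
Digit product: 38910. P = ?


3 × 8 × 9 × 1 × 0 = 0


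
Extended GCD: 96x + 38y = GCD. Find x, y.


Tabular extended Euclidean (each row: r = 96*s + 38*t):
r=96, s=1, t=0
r=38, s=0, t=1
q=2: r=20, s=1, t=-2   [96*(1) + 38*(-2) = 20]
q=1: r=18, s=-1, t=3   [96*(-1) + 38*(3) = 18]
q=1: r=2, s=2, t=-5   [96*(2) + 38*(-5) = 2]
q=9: r=0, s=-19, t=48   [96*(-19) + 38*(48) = 0]
GCD = 2; from the row with r=2: x=2, y=-5
Check: 96*(2) + 38*(-5) = 192 - 190 = 2

GCD = 2, x = 2, y = -5


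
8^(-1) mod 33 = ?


Use the extended Euclidean algorithm on (33, 8); each row r = 33*s + 8*t:
r=33, s=1, t=0
r=8, s=0, t=1
q=4: r=1, s=1, t=-4   [33*(1) + 8*(-4) = 1]
q=8: r=0, s=-8, t=33   [33*(-8) + 8*(33) = 0]
GCD = 1 with t = -4, so 8*(-4) ≡ 1 (mod 33)
Inverse = -4 mod 33 = 29
Check: 8 * 29 = 232 ≡ 1 (mod 33)

8^(-1) ≡ 29 (mod 33)


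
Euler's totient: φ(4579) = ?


4579 = 19 × 241
Prime factors: 19, 241
φ(4579) = 4579 × (1-1/19) × (1-1/241)
= 4579 × 18/19 × 240/241 = 4320

φ(4579) = 4320


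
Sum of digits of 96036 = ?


9 + 6 + 0 + 3 + 6 = 24


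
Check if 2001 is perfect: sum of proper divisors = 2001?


Proper divisors of 2001: 1, 3, 23, 29, 69, 87, 667
Sum = 1 + 3 + 23 + 29 + 69 + 87 + 667 = 879

No, 2001 is not perfect (879 ≠ 2001)


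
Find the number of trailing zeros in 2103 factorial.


floor(2103/5) = 420
floor(2103/25) = 84
floor(2103/125) = 16
floor(2103/625) = 3
Total = 523

523 trailing zeros


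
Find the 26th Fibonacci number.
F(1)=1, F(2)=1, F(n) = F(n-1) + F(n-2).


Sequence: 1, 1, 2, 3, 5, 8, 13, 21, 34, 55, 89, 144, 233, 377, 610, 987, 1597, 2584, 4181, 6765, 10946, 17711, 28657, 46368, 75025, 121393
F(26) = 121393


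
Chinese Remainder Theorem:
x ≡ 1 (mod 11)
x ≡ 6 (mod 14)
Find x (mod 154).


M = 11*14 = 154
M1 = M/11 = 14, M2 = M/14 = 11
M1^(-1) mod 11 = 4, M2^(-1) mod 14 = 9
x = 1*14*4 + 6*11*9 = 650
650 mod 154 = 34
Check: 34 mod 11 = 1 ✓, 34 mod 14 = 6 ✓

x ≡ 34 (mod 154)


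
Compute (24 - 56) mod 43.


24 - 56 = -32
-32 mod 43 = 11


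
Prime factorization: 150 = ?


150 / 2 = 75
75 / 3 = 25
25 / 5 = 5
5 / 5 = 1
150 = 2 × 3 × 5^2


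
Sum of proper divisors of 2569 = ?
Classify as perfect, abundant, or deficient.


Proper divisors: 1, 7, 367
Sum = 1 + 7 + 367 = 375
375 < 2569 → deficient

s(2569) = 375 (deficient)


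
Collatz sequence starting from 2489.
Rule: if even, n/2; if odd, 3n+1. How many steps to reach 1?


2489 → 7468 → 3734 → 1867 → 5602 → 2801 → 8404 → 4202 → 2101 → 6304 → 3152 → 1576 → 788 → 394 → 197 → 592 → 296 → 148 → 74 → 37 → 112 → 56 → 28 → 14 → 7 → 22 → 11 → 34 → 17 → 52 → 26 → 13 → 40 → 20 → 10 → 5 → 16 → 8 → 4 → 2 → 1
Total steps = 40

40 steps


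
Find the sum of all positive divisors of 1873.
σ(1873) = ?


Divisors of 1873: 1, 1873
Sum = 1 + 1873 = 1874

σ(1873) = 1874


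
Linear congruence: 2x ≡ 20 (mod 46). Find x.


GCD(2, 46) = 2 divides 20
Divide: 1x ≡ 10 (mod 23)
x ≡ 10 (mod 23)


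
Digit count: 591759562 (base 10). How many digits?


591759562 has 9 digits in base 10
floor(log10(591759562)) + 1 = floor(8.7721) + 1 = 9

9 digits (base 10)


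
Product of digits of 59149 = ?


5 × 9 × 1 × 4 × 9 = 1620


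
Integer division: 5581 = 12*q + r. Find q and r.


5581 = 12 * 465 + 1
Check: 5580 + 1 = 5581

q = 465, r = 1


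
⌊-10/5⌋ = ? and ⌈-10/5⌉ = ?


-10/5 = -2.0000
floor = -2
ceil = -2

floor = -2, ceil = -2


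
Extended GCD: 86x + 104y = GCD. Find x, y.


Tabular extended Euclidean (each row: r = 86*s + 104*t):
r=86, s=1, t=0
r=104, s=0, t=1
q=0: r=86, s=1, t=0   [86*(1) + 104*(0) = 86]
q=1: r=18, s=-1, t=1   [86*(-1) + 104*(1) = 18]
q=4: r=14, s=5, t=-4   [86*(5) + 104*(-4) = 14]
q=1: r=4, s=-6, t=5   [86*(-6) + 104*(5) = 4]
q=3: r=2, s=23, t=-19   [86*(23) + 104*(-19) = 2]
q=2: r=0, s=-52, t=43   [86*(-52) + 104*(43) = 0]
GCD = 2; from the row with r=2: x=23, y=-19
Check: 86*(23) + 104*(-19) = 1978 - 1976 = 2

GCD = 2, x = 23, y = -19


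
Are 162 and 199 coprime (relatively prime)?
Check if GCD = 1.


Euclidean algorithm:
199 = 1 * 162 + 37
162 = 4 * 37 + 14
37 = 2 * 14 + 9
14 = 1 * 9 + 5
9 = 1 * 5 + 4
5 = 1 * 4 + 1
4 = 4 * 1 + 0
GCD(162, 199) = 1

Yes, coprime (GCD = 1)


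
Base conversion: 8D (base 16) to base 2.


8D (base 16) = 141 (decimal)
141 (decimal) = 10001101 (base 2)


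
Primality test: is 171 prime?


171 / 3 = 57 (exact division)
171 is NOT prime.

No, 171 is not prime


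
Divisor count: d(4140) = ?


4140 = 2^2 × 3^2 × 5^1 × 23^1
d(4140) = (2+1) × (2+1) × (1+1) × (1+1) = 36

36 divisors


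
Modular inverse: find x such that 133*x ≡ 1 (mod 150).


Use the extended Euclidean algorithm on (150, 133); each row r = 150*s + 133*t:
r=150, s=1, t=0
r=133, s=0, t=1
q=1: r=17, s=1, t=-1   [150*(1) + 133*(-1) = 17]
q=7: r=14, s=-7, t=8   [150*(-7) + 133*(8) = 14]
q=1: r=3, s=8, t=-9   [150*(8) + 133*(-9) = 3]
q=4: r=2, s=-39, t=44   [150*(-39) + 133*(44) = 2]
q=1: r=1, s=47, t=-53   [150*(47) + 133*(-53) = 1]
q=2: r=0, s=-133, t=150   [150*(-133) + 133*(150) = 0]
GCD = 1 with t = -53, so 133*(-53) ≡ 1 (mod 150)
Inverse = -53 mod 150 = 97
Check: 133 * 97 = 12901 ≡ 1 (mod 150)

133^(-1) ≡ 97 (mod 150)


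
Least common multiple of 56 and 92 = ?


GCD(56, 92) = 4
LCM = 56*92/4 = 5152/4 = 1288

LCM = 1288


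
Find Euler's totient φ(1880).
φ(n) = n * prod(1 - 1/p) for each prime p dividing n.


1880 = 2^3 × 5 × 47
Prime factors: 2, 5, 47
φ(1880) = 1880 × (1-1/2) × (1-1/5) × (1-1/47)
= 1880 × 1/2 × 4/5 × 46/47 = 736

φ(1880) = 736


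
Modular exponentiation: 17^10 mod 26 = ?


17^1 mod 26 = 17
17^2 mod 26 = 3
17^3 mod 26 = 25
17^4 mod 26 = 9
17^5 mod 26 = 23
17^6 mod 26 = 1
17^7 mod 26 = 17
17^8 mod 26 = 3
17^9 mod 26 = 25
17^10 mod 26 = 9


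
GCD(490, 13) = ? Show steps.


490 = 37 * 13 + 9
13 = 1 * 9 + 4
9 = 2 * 4 + 1
4 = 4 * 1 + 0
GCD = 1


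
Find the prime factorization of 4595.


4595 / 5 = 919
919 / 919 = 1
4595 = 5 × 919


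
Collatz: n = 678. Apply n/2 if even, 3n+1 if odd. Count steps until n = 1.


678 → 339 → 1018 → 509 → 1528 → 764 → 382 → 191 → 574 → 287 → 862 → 431 → 1294 → 647 → 1942 → 971 → 2914 → 1457 → 4372 → 2186 → 1093 → 3280 → 1640 → 820 → 410 → 205 → 616 → 308 → 154 → 77 → 232 → 116 → 58 → 29 → 88 → 44 → 22 → 11 → 34 → 17 → 52 → 26 → 13 → 40 → 20 → 10 → 5 → 16 → 8 → 4 → 2 → 1
Total steps = 51

51 steps


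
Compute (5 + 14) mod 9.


5 + 14 = 19
19 mod 9 = 1


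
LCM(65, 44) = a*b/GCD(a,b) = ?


GCD(65, 44) = 1
LCM = 65*44/1 = 2860/1 = 2860

LCM = 2860


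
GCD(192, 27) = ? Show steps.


192 = 7 * 27 + 3
27 = 9 * 3 + 0
GCD = 3


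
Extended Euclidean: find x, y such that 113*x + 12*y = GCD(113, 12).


Tabular extended Euclidean (each row: r = 113*s + 12*t):
r=113, s=1, t=0
r=12, s=0, t=1
q=9: r=5, s=1, t=-9   [113*(1) + 12*(-9) = 5]
q=2: r=2, s=-2, t=19   [113*(-2) + 12*(19) = 2]
q=2: r=1, s=5, t=-47   [113*(5) + 12*(-47) = 1]
q=2: r=0, s=-12, t=113   [113*(-12) + 12*(113) = 0]
GCD = 1; from the row with r=1: x=5, y=-47
Check: 113*(5) + 12*(-47) = 565 - 564 = 1

GCD = 1, x = 5, y = -47


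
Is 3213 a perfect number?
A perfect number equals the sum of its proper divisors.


Proper divisors of 3213: 1, 3, 7, 9, 17, 21, 27, 51, 63, 119, 153, 189, 357, 459, 1071
Sum = 1 + 3 + 7 + 9 + 17 + 21 + 27 + 51 + 63 + 119 + 153 + 189 + 357 + 459 + 1071 = 2547

No, 3213 is not perfect (2547 ≠ 3213)


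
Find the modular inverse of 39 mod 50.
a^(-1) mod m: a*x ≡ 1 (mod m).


Use the extended Euclidean algorithm on (50, 39); each row r = 50*s + 39*t:
r=50, s=1, t=0
r=39, s=0, t=1
q=1: r=11, s=1, t=-1   [50*(1) + 39*(-1) = 11]
q=3: r=6, s=-3, t=4   [50*(-3) + 39*(4) = 6]
q=1: r=5, s=4, t=-5   [50*(4) + 39*(-5) = 5]
q=1: r=1, s=-7, t=9   [50*(-7) + 39*(9) = 1]
q=5: r=0, s=39, t=-50   [50*(39) + 39*(-50) = 0]
GCD = 1 with t = 9, so 39*(9) ≡ 1 (mod 50)
Inverse = 9 mod 50 = 9
Check: 39 * 9 = 351 ≡ 1 (mod 50)

39^(-1) ≡ 9 (mod 50)


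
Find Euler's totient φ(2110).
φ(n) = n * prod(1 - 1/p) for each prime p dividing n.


2110 = 2 × 5 × 211
Prime factors: 2, 5, 211
φ(2110) = 2110 × (1-1/2) × (1-1/5) × (1-1/211)
= 2110 × 1/2 × 4/5 × 210/211 = 840

φ(2110) = 840


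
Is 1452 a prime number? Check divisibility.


1452 / 2 = 726 (exact division)
1452 is NOT prime.

No, 1452 is not prime


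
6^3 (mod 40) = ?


6^1 mod 40 = 6
6^2 mod 40 = 36
6^3 mod 40 = 16


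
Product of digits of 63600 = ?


6 × 3 × 6 × 0 × 0 = 0


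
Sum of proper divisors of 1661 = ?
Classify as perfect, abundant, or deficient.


Proper divisors: 1, 11, 151
Sum = 1 + 11 + 151 = 163
163 < 1661 → deficient

s(1661) = 163 (deficient)


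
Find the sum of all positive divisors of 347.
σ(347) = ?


Divisors of 347: 1, 347
Sum = 1 + 347 = 348

σ(347) = 348


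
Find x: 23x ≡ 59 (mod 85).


GCD(23, 85) = 1, unique solution
a^(-1) mod 85 = 37
x = 37 * 59 mod 85 = 58

x ≡ 58 (mod 85)


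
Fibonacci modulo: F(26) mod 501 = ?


F(k) mod 501 for k=1..26:
1, 1, 2, 3, 5, 8, 13, 21, 34, 55, 89, 144, 233, 377, 109, 486, 94, 79, 173, 252, 425, 176, 100, 276, 376, 151
F(26) mod 501 = 151


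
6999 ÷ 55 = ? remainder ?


6999 = 55 * 127 + 14
Check: 6985 + 14 = 6999

q = 127, r = 14


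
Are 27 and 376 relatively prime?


Euclidean algorithm:
376 = 13 * 27 + 25
27 = 1 * 25 + 2
25 = 12 * 2 + 1
2 = 2 * 1 + 0
GCD(27, 376) = 1

Yes, coprime (GCD = 1)


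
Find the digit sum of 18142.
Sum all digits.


1 + 8 + 1 + 4 + 2 = 16


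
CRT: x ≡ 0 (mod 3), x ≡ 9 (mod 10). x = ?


M = 3*10 = 30
M1 = M/3 = 10, M2 = M/10 = 3
M1^(-1) mod 3 = 1, M2^(-1) mod 10 = 7
x = 0*10*1 + 9*3*7 = 189
189 mod 30 = 9
Check: 9 mod 3 = 0 ✓, 9 mod 10 = 9 ✓

x ≡ 9 (mod 30)


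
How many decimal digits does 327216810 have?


327216810 has 9 digits in base 10
floor(log10(327216810)) + 1 = floor(8.5148) + 1 = 9

9 digits (base 10)


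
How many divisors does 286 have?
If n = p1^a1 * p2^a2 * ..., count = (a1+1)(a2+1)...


286 = 2^1 × 11^1 × 13^1
d(286) = (1+1) × (1+1) × (1+1) = 8

8 divisors


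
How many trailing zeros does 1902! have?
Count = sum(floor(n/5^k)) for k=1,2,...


floor(1902/5) = 380
floor(1902/25) = 76
floor(1902/125) = 15
floor(1902/625) = 3
Total = 474

474 trailing zeros


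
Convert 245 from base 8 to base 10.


245 (base 8) = 165 (decimal)
165 (decimal) = 165 (base 10)


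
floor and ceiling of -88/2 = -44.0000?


-88/2 = -44.0000
floor = -44
ceil = -44

floor = -44, ceil = -44


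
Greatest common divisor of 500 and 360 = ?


500 = 1 * 360 + 140
360 = 2 * 140 + 80
140 = 1 * 80 + 60
80 = 1 * 60 + 20
60 = 3 * 20 + 0
GCD = 20


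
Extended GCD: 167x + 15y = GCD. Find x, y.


Tabular extended Euclidean (each row: r = 167*s + 15*t):
r=167, s=1, t=0
r=15, s=0, t=1
q=11: r=2, s=1, t=-11   [167*(1) + 15*(-11) = 2]
q=7: r=1, s=-7, t=78   [167*(-7) + 15*(78) = 1]
q=2: r=0, s=15, t=-167   [167*(15) + 15*(-167) = 0]
GCD = 1; from the row with r=1: x=-7, y=78
Check: 167*(-7) + 15*(78) = -1169 + 1170 = 1

GCD = 1, x = -7, y = 78


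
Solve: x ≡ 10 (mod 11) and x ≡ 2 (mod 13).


M = 11*13 = 143
M1 = M/11 = 13, M2 = M/13 = 11
M1^(-1) mod 11 = 6, M2^(-1) mod 13 = 6
x = 10*13*6 + 2*11*6 = 912
912 mod 143 = 54
Check: 54 mod 11 = 10 ✓, 54 mod 13 = 2 ✓

x ≡ 54 (mod 143)


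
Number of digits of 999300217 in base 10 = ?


999300217 has 9 digits in base 10
floor(log10(999300217)) + 1 = floor(8.9997) + 1 = 9

9 digits (base 10)


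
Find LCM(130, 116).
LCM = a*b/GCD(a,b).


GCD(130, 116) = 2
LCM = 130*116/2 = 15080/2 = 7540

LCM = 7540


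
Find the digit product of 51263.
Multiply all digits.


5 × 1 × 2 × 6 × 3 = 180


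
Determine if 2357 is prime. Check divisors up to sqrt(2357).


Check divisors up to sqrt(2357) = 48.5489
No divisors found.
2357 is prime.

Yes, 2357 is prime


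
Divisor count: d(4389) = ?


4389 = 3^1 × 7^1 × 11^1 × 19^1
d(4389) = (1+1) × (1+1) × (1+1) × (1+1) = 16

16 divisors


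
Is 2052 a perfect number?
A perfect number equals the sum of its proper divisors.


Proper divisors of 2052: 1, 2, 3, 4, 6, 9, 12, 18, 19, 27, 36, 38, 54, 57, 76, 108, 114, 171, 228, 342, 513, 684, 1026
Sum = 1 + 2 + 3 + 4 + 6 + 9 + 12 + 18 + 19 + 27 + 36 + 38 + 54 + 57 + 76 + 108 + 114 + 171 + 228 + 342 + 513 + 684 + 1026 = 3548

No, 2052 is not perfect (3548 ≠ 2052)


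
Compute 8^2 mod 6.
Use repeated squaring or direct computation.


8^1 mod 6 = 2
8^2 mod 6 = 4


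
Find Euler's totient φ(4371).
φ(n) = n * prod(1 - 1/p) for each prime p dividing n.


4371 = 3 × 31 × 47
Prime factors: 3, 31, 47
φ(4371) = 4371 × (1-1/3) × (1-1/31) × (1-1/47)
= 4371 × 2/3 × 30/31 × 46/47 = 2760

φ(4371) = 2760


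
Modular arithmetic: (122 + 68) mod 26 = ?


122 + 68 = 190
190 mod 26 = 8


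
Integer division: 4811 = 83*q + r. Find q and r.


4811 = 83 * 57 + 80
Check: 4731 + 80 = 4811

q = 57, r = 80


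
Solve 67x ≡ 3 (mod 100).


GCD(67, 100) = 1, unique solution
a^(-1) mod 100 = 3
x = 3 * 3 mod 100 = 9

x ≡ 9 (mod 100)


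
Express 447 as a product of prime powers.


447 / 3 = 149
149 / 149 = 1
447 = 3 × 149


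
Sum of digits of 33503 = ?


3 + 3 + 5 + 0 + 3 = 14


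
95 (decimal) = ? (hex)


95 (base 10) = 95 (decimal)
95 (decimal) = 5F (base 16)


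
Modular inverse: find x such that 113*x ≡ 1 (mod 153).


Use the extended Euclidean algorithm on (153, 113); each row r = 153*s + 113*t:
r=153, s=1, t=0
r=113, s=0, t=1
q=1: r=40, s=1, t=-1   [153*(1) + 113*(-1) = 40]
q=2: r=33, s=-2, t=3   [153*(-2) + 113*(3) = 33]
q=1: r=7, s=3, t=-4   [153*(3) + 113*(-4) = 7]
q=4: r=5, s=-14, t=19   [153*(-14) + 113*(19) = 5]
q=1: r=2, s=17, t=-23   [153*(17) + 113*(-23) = 2]
q=2: r=1, s=-48, t=65   [153*(-48) + 113*(65) = 1]
q=2: r=0, s=113, t=-153   [153*(113) + 113*(-153) = 0]
GCD = 1 with t = 65, so 113*(65) ≡ 1 (mod 153)
Inverse = 65 mod 153 = 65
Check: 113 * 65 = 7345 ≡ 1 (mod 153)

113^(-1) ≡ 65 (mod 153)


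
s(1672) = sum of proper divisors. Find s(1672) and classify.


Proper divisors: 1, 2, 4, 8, 11, 19, 22, 38, 44, 76, 88, 152, 209, 418, 836
Sum = 1 + 2 + 4 + 8 + 11 + 19 + 22 + 38 + 44 + 76 + 88 + 152 + 209 + 418 + 836 = 1928
1928 > 1672 → abundant

s(1672) = 1928 (abundant)


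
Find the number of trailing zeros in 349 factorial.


floor(349/5) = 69
floor(349/25) = 13
floor(349/125) = 2
Total = 84

84 trailing zeros


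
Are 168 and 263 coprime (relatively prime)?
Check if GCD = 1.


Euclidean algorithm:
263 = 1 * 168 + 95
168 = 1 * 95 + 73
95 = 1 * 73 + 22
73 = 3 * 22 + 7
22 = 3 * 7 + 1
7 = 7 * 1 + 0
GCD(168, 263) = 1

Yes, coprime (GCD = 1)


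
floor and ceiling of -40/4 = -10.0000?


-40/4 = -10.0000
floor = -10
ceil = -10

floor = -10, ceil = -10


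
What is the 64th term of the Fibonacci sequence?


Sequence: 1, 1, 2, 3, 5, 8, 13, 21, 34, 55, 89, 144, 233, 377, 610, 987, 1597, 2584, 4181, 6765, 10946, 17711, 28657, 46368, 75025, 121393, 196418, 317811, 514229, 832040, 1346269, 2178309, 3524578, 5702887, 9227465, 14930352, 24157817, 39088169, 63245986, 102334155, 165580141, 267914296, 433494437, 701408733, 1134903170, 1836311903, 2971215073, 4807526976, 7778742049, 12586269025, 20365011074, 32951280099, 53316291173, 86267571272, 139583862445, 225851433717, 365435296162, 591286729879, 956722026041, 1548008755920, 2504730781961, 4052739537881, 6557470319842, 10610209857723
F(64) = 10610209857723


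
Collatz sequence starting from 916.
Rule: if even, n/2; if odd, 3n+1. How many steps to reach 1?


916 → 458 → 229 → 688 → 344 → 172 → 86 → 43 → 130 → 65 → 196 → 98 → 49 → 148 → 74 → 37 → 112 → 56 → 28 → 14 → 7 → 22 → 11 → 34 → 17 → 52 → 26 → 13 → 40 → 20 → 10 → 5 → 16 → 8 → 4 → 2 → 1
Total steps = 36

36 steps


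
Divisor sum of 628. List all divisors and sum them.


Divisors of 628: 1, 2, 4, 157, 314, 628
Sum = 1 + 2 + 4 + 157 + 314 + 628 = 1106

σ(628) = 1106


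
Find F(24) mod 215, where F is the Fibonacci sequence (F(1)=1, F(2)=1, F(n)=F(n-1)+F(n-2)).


F(k) mod 215 for k=1..24:
1, 1, 2, 3, 5, 8, 13, 21, 34, 55, 89, 144, 18, 162, 180, 127, 92, 4, 96, 100, 196, 81, 62, 143
F(24) mod 215 = 143


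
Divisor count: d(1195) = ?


1195 = 5^1 × 239^1
d(1195) = (1+1) × (1+1) = 4

4 divisors


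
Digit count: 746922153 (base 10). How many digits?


746922153 has 9 digits in base 10
floor(log10(746922153)) + 1 = floor(8.8733) + 1 = 9

9 digits (base 10)


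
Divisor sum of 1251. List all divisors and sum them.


Divisors of 1251: 1, 3, 9, 139, 417, 1251
Sum = 1 + 3 + 9 + 139 + 417 + 1251 = 1820

σ(1251) = 1820


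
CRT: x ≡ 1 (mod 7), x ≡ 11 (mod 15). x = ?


M = 7*15 = 105
M1 = M/7 = 15, M2 = M/15 = 7
M1^(-1) mod 7 = 1, M2^(-1) mod 15 = 13
x = 1*15*1 + 11*7*13 = 1016
1016 mod 105 = 71
Check: 71 mod 7 = 1 ✓, 71 mod 15 = 11 ✓

x ≡ 71 (mod 105)


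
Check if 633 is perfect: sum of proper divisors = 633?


Proper divisors of 633: 1, 3, 211
Sum = 1 + 3 + 211 = 215

No, 633 is not perfect (215 ≠ 633)


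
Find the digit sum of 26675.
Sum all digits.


2 + 6 + 6 + 7 + 5 = 26


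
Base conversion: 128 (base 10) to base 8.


128 (base 10) = 128 (decimal)
128 (decimal) = 200 (base 8)


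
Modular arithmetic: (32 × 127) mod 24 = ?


32 × 127 = 4064
4064 mod 24 = 8


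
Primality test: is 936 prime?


936 / 2 = 468 (exact division)
936 is NOT prime.

No, 936 is not prime


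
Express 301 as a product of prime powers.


301 / 7 = 43
43 / 43 = 1
301 = 7 × 43


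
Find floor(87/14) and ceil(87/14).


87/14 = 6.2143
floor = 6
ceil = 7

floor = 6, ceil = 7


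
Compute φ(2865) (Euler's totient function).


2865 = 3 × 5 × 191
Prime factors: 3, 5, 191
φ(2865) = 2865 × (1-1/3) × (1-1/5) × (1-1/191)
= 2865 × 2/3 × 4/5 × 190/191 = 1520

φ(2865) = 1520


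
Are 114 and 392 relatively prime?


Euclidean algorithm:
392 = 3 * 114 + 50
114 = 2 * 50 + 14
50 = 3 * 14 + 8
14 = 1 * 8 + 6
8 = 1 * 6 + 2
6 = 3 * 2 + 0
GCD(114, 392) = 2

No, not coprime (GCD = 2)


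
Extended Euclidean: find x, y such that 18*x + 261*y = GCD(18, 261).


Tabular extended Euclidean (each row: r = 18*s + 261*t):
r=18, s=1, t=0
r=261, s=0, t=1
q=0: r=18, s=1, t=0   [18*(1) + 261*(0) = 18]
q=14: r=9, s=-14, t=1   [18*(-14) + 261*(1) = 9]
q=2: r=0, s=29, t=-2   [18*(29) + 261*(-2) = 0]
GCD = 9; from the row with r=9: x=-14, y=1
Check: 18*(-14) + 261*(1) = -252 + 261 = 9

GCD = 9, x = -14, y = 1


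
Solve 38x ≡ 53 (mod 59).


GCD(38, 59) = 1, unique solution
a^(-1) mod 59 = 14
x = 14 * 53 mod 59 = 34

x ≡ 34 (mod 59)


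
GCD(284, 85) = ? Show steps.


284 = 3 * 85 + 29
85 = 2 * 29 + 27
29 = 1 * 27 + 2
27 = 13 * 2 + 1
2 = 2 * 1 + 0
GCD = 1


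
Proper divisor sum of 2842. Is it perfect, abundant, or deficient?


Proper divisors: 1, 2, 7, 14, 29, 49, 58, 98, 203, 406, 1421
Sum = 1 + 2 + 7 + 14 + 29 + 49 + 58 + 98 + 203 + 406 + 1421 = 2288
2288 < 2842 → deficient

s(2842) = 2288 (deficient)


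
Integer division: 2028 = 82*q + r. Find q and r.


2028 = 82 * 24 + 60
Check: 1968 + 60 = 2028

q = 24, r = 60


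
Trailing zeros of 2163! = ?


floor(2163/5) = 432
floor(2163/25) = 86
floor(2163/125) = 17
floor(2163/625) = 3
Total = 538

538 trailing zeros


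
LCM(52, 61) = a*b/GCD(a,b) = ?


GCD(52, 61) = 1
LCM = 52*61/1 = 3172/1 = 3172

LCM = 3172


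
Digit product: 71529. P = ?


7 × 1 × 5 × 2 × 9 = 630


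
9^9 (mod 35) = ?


9^1 mod 35 = 9
9^2 mod 35 = 11
9^3 mod 35 = 29
9^4 mod 35 = 16
9^5 mod 35 = 4
9^6 mod 35 = 1
9^7 mod 35 = 9
9^8 mod 35 = 11
9^9 mod 35 = 29


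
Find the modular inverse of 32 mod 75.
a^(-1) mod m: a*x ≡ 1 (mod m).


Use the extended Euclidean algorithm on (75, 32); each row r = 75*s + 32*t:
r=75, s=1, t=0
r=32, s=0, t=1
q=2: r=11, s=1, t=-2   [75*(1) + 32*(-2) = 11]
q=2: r=10, s=-2, t=5   [75*(-2) + 32*(5) = 10]
q=1: r=1, s=3, t=-7   [75*(3) + 32*(-7) = 1]
q=10: r=0, s=-32, t=75   [75*(-32) + 32*(75) = 0]
GCD = 1 with t = -7, so 32*(-7) ≡ 1 (mod 75)
Inverse = -7 mod 75 = 68
Check: 32 * 68 = 2176 ≡ 1 (mod 75)

32^(-1) ≡ 68 (mod 75)


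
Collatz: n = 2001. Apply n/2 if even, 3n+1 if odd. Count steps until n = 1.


2001 → 6004 → 3002 → 1501 → 4504 → 2252 → 1126 → 563 → 1690 → 845 → 2536 → 1268 → 634 → 317 → 952 → 476 → 238 → 119 → 358 → 179 → 538 → 269 → 808 → 404 → 202 → 101 → 304 → 152 → 76 → 38 → 19 → 58 → 29 → 88 → 44 → 22 → 11 → 34 → 17 → 52 → 26 → 13 → 40 → 20 → 10 → 5 → 16 → 8 → 4 → 2 → 1
Total steps = 50

50 steps


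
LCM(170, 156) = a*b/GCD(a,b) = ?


GCD(170, 156) = 2
LCM = 170*156/2 = 26520/2 = 13260

LCM = 13260


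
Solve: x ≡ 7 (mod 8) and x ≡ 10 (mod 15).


M = 8*15 = 120
M1 = M/8 = 15, M2 = M/15 = 8
M1^(-1) mod 8 = 7, M2^(-1) mod 15 = 2
x = 7*15*7 + 10*8*2 = 895
895 mod 120 = 55
Check: 55 mod 8 = 7 ✓, 55 mod 15 = 10 ✓

x ≡ 55 (mod 120)


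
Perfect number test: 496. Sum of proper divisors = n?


Proper divisors of 496: 1, 2, 4, 8, 16, 31, 62, 124, 248
Sum = 1 + 2 + 4 + 8 + 16 + 31 + 62 + 124 + 248 = 496

Yes, 496 is perfect (496 = 496)
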